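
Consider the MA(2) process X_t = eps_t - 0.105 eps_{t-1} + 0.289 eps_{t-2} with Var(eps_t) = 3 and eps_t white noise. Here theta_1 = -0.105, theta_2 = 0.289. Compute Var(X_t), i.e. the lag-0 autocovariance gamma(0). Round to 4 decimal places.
\gamma(0) = 3.2836

For an MA(q) process X_t = eps_t + sum_i theta_i eps_{t-i} with
Var(eps_t) = sigma^2, the variance is
  gamma(0) = sigma^2 * (1 + sum_i theta_i^2).
  sum_i theta_i^2 = (-0.105)^2 + (0.289)^2 = 0.011025 + 0.083521 = 0.094546.
  gamma(0) = 3 * (1 + 0.094546) = 3 * 1.094546 = 3.283638, which rounds to 3.2836.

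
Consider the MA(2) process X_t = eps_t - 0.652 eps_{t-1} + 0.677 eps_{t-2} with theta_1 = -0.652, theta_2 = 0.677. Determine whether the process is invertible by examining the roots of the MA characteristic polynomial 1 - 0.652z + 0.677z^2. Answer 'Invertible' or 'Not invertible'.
\text{Invertible}

The MA(q) characteristic polynomial is P(z) = 1 - 0.652z + 0.677z^2.
Invertibility requires all roots to lie outside the unit circle, i.e. |z| > 1 for every root.
Set 1 + (-0.652) z + (0.677) z^2 = 0, i.e. a z^2 + b z + c = 0 with a = 0.677, b = -0.652, c = 1.
Discriminant D = b^2 - 4ac = (-0.652)^2 - 4*(0.677)*1 = 0.425104 - (2.708) = -2.282896.
D < 0, so the roots are the complex-conjugate pair z = (-b +/- i sqrt(-D)) / (2a) = 0.4815 +/- 1.1159i.
For a conjugate pair |z|^2 = z * conj(z) = (product of roots) = c/a = 1/(0.677) = 1.477105, so |z| = sqrt(1.477105) = 1.2154 for both roots.
Moduli of all roots: 1.2154, 1.2154.
All moduli strictly greater than 1? Yes.
Verdict: Invertible.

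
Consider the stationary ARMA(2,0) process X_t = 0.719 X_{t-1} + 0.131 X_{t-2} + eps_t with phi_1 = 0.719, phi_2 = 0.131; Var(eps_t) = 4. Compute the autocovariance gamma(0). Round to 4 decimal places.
\gamma(0) = 12.9025

Multiply the model equation by X_{t-k} and take expectations. With theta_0 = psi_0 = 1 and psi_j the MA(infinity) weights, this gives
  gamma(k) - sum_i phi_i gamma(k-i) = c_k,
  c_k = sigma^2 * sum_{j=k..q} theta_j psi_{j-k}   (c_k = 0 for k > q),
using gamma(-m) = gamma(m).
Pure AR (q = 0): c_0 = sigma^2 = 4, c_k = 0 for k >= 1.
Equations for k = 0, 1, 2 (AR order 2, c_2 = 0):
  (E0) gamma(0) = phi_1 gamma(1) + phi_2 gamma(2) + c_0
  (E1) gamma(1) = phi_1 gamma(0) + phi_2 gamma(1) + c_1
  (E2) gamma(2) = phi_1 gamma(1) + phi_2 gamma(0)
From (E1): gamma(1) = A gamma(0) + B with
  A = phi_1 / (1 - phi_2) = 0.719 / 0.869 = 0.827388,   B = c_1 / (1 - phi_2) = 0 / 0.869 = 0.
Insert (E2) into (E0): gamma(0) (1 - phi_2^2) = phi_1 (1 + phi_2) gamma(1) + c_0.
  phi_1 (1 + phi_2) = (0.719)(1.131) = 0.813189,   1 - phi_2^2 = 0.982839.
Replace gamma(1) by A gamma(0) + B and collect gamma(0):
  gamma(0) [0.982839 - (0.813189)(0.827388)] = c_0 = 4
  gamma(0) * 0.310016 = 4
  gamma(0) = 4 / 0.310016 = 12.902546.
Therefore gamma(0) = 12.9025 (to 4 decimal places).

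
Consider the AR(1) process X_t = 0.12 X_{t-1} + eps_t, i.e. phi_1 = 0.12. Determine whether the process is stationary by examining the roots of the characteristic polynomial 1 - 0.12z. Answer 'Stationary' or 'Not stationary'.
\text{Stationary}

The AR(p) characteristic polynomial is P(z) = 1 - 0.12z.
Stationarity requires all roots to lie outside the unit circle, i.e. |z| > 1 for every root.
This is linear in z: 1 + (-0.12) z = 0  =>  z = -1/(-0.12) = 8.333333,  |z| = 8.333333.
Moduli of all roots: 8.3333.
All moduli strictly greater than 1? Yes.
Verdict: Stationary.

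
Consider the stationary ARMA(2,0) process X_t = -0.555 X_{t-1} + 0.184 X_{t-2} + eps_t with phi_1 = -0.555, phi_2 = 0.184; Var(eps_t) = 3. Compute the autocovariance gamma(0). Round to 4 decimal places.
\gamma(0) = 5.7781

Multiply the model equation by X_{t-k} and take expectations. With theta_0 = psi_0 = 1 and psi_j the MA(infinity) weights, this gives
  gamma(k) - sum_i phi_i gamma(k-i) = c_k,
  c_k = sigma^2 * sum_{j=k..q} theta_j psi_{j-k}   (c_k = 0 for k > q),
using gamma(-m) = gamma(m).
Pure AR (q = 0): c_0 = sigma^2 = 3, c_k = 0 for k >= 1.
Equations for k = 0, 1, 2 (AR order 2, c_2 = 0):
  (E0) gamma(0) = phi_1 gamma(1) + phi_2 gamma(2) + c_0
  (E1) gamma(1) = phi_1 gamma(0) + phi_2 gamma(1) + c_1
  (E2) gamma(2) = phi_1 gamma(1) + phi_2 gamma(0)
From (E1): gamma(1) = A gamma(0) + B with
  A = phi_1 / (1 - phi_2) = -0.555 / 0.816 = -0.680147,   B = c_1 / (1 - phi_2) = 0 / 0.816 = 0.
Insert (E2) into (E0): gamma(0) (1 - phi_2^2) = phi_1 (1 + phi_2) gamma(1) + c_0.
  phi_1 (1 + phi_2) = (-0.555)(1.184) = -0.65712,   1 - phi_2^2 = 0.966144.
Replace gamma(1) by A gamma(0) + B and collect gamma(0):
  gamma(0) [0.966144 - (-0.65712)(-0.680147)] = c_0 = 3
  gamma(0) * 0.519206 = 3
  gamma(0) = 3 / 0.519206 = 5.778056.
Therefore gamma(0) = 5.7781 (to 4 decimal places).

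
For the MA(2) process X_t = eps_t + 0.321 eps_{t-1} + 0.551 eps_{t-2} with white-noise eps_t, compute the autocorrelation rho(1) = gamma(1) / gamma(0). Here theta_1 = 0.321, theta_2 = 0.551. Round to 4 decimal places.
\rho(1) = 0.3539

For an MA(q) process with theta_0 = 1, the autocovariance is
  gamma(k) = sigma^2 * sum_{i=0..q-k} theta_i * theta_{i+k},
and rho(k) = gamma(k) / gamma(0). Sigma^2 cancels.
  numerator   = (1)*(0.321) + (0.321)*(0.551) = 0.497871.
  denominator = (1)^2 + (0.321)^2 + (0.551)^2 = 1.406642.
  rho(1) = 0.497871 / 1.406642 = 0.3539.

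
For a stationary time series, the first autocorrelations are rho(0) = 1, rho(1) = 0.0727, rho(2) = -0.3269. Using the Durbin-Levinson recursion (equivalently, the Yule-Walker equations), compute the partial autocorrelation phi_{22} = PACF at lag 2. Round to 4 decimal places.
\phi_{22} = -0.3340

The PACF at lag k is phi_{kk}, the last component of the solution
to the Yule-Walker system G_k phi = r_k where
  (G_k)_{ij} = rho(|i - j|), (r_k)_i = rho(i), i,j = 1..k.
Equivalently, Durbin-Levinson gives phi_{kk} iteratively:
  phi_{11} = rho(1)
  phi_{kk} = [rho(k) - sum_{j=1..k-1} phi_{k-1,j} rho(k-j)]
            / [1 - sum_{j=1..k-1} phi_{k-1,j} rho(j)],
  phi_{k,j} = phi_{k-1,j} - phi_{kk} phi_{k-1,k-j},  j = 1..k-1.
Step k = 1:
  phi_11 = rho(1) = 0.0727.
Step k = 2:
  phi_22 = [rho(2) - phi_11 rho(1)] / [1 - phi_11 rho(1)] = [-0.3269 - (0.0727)(0.0727)] / [1 - (0.0727)(0.0727)]
         = -0.33218529 / 0.99471471 = -0.334.
Therefore phi_{22} = -0.3340.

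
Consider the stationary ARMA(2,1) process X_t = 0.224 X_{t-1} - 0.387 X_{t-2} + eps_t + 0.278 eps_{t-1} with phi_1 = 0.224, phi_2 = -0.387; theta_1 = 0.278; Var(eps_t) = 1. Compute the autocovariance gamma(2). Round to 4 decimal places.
\gamma(2) = -0.4496

Multiply the model equation by X_{t-k} and take expectations. With theta_0 = psi_0 = 1 and psi_j the MA(infinity) weights, this gives
  gamma(k) - sum_i phi_i gamma(k-i) = c_k,
  c_k = sigma^2 * sum_{j=k..q} theta_j psi_{j-k}   (c_k = 0 for k > q),
using gamma(-m) = gamma(m).
psi-weights needed (psi_j = theta_j + sum_i phi_i psi_{j-i}):
  psi_1 = theta_1 + phi_1 = 0.278 + (0.224) = 0.502
Right-hand sides:
  c_0 = sigma^2 (1 + theta_1 psi_1) = 1 * (1 + (0.278)(0.502)) = 1 * 1.139556 = 1.139556
  c_1 = sigma^2 theta_1 = 1 * (0.278) = 0.278
  c_2 = 0
Equations for k = 0, 1, 2 (AR order 2, c_2 = 0):
  (E0) gamma(0) = phi_1 gamma(1) + phi_2 gamma(2) + c_0
  (E1) gamma(1) = phi_1 gamma(0) + phi_2 gamma(1) + c_1
  (E2) gamma(2) = phi_1 gamma(1) + phi_2 gamma(0)
From (E1): gamma(1) = A gamma(0) + B with
  A = phi_1 / (1 - phi_2) = 0.224 / 1.387 = 0.1615,   B = c_1 / (1 - phi_2) = 0.278 / 1.387 = 0.200433.
Insert (E2) into (E0): gamma(0) (1 - phi_2^2) = phi_1 (1 + phi_2) gamma(1) + c_0.
  phi_1 (1 + phi_2) = (0.224)(0.613) = 0.137312,   1 - phi_2^2 = 0.850231.
Replace gamma(1) by A gamma(0) + B and collect gamma(0):
  gamma(0) [0.850231 - (0.137312)(0.1615)] = (0.137312)(0.200433) + 1.139556
  gamma(0) * 0.828055 = 1.167078
  gamma(0) = 1.167078 / 0.828055 = 1.40942.
  gamma(1) = A gamma(0) + B = (0.1615)(1.40942) + (0.200433) = 0.428053.
  gamma(2) = phi_1 gamma(1) + phi_2 gamma(0) = (0.224)(0.428053) + (-0.387)(1.40942) = -0.449562.
Therefore gamma(2) = -0.4496 (to 4 decimal places).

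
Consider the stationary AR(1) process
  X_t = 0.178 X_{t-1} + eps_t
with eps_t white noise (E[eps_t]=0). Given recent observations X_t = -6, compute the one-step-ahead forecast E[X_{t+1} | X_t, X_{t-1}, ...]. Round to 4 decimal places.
E[X_{t+1} \mid \mathcal F_t] = -1.0680

For an AR(p) model X_t = c + sum_i phi_i X_{t-i} + eps_t, the
one-step-ahead conditional mean is
  E[X_{t+1} | X_t, ...] = c + sum_i phi_i X_{t+1-i}.
Substitute known values:
  E[X_{t+1} | ...] = (0.178) * (-6)
                   = -1.0680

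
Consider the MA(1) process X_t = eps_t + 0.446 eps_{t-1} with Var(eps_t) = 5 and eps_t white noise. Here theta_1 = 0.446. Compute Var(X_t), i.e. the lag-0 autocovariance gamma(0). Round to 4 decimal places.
\gamma(0) = 5.9946

For an MA(q) process X_t = eps_t + sum_i theta_i eps_{t-i} with
Var(eps_t) = sigma^2, the variance is
  gamma(0) = sigma^2 * (1 + sum_i theta_i^2).
  sum_i theta_i^2 = (0.446)^2 = 0.198916.
  gamma(0) = 5 * (1 + 0.198916) = 5 * 1.198916 = 5.99458, which rounds to 5.9946.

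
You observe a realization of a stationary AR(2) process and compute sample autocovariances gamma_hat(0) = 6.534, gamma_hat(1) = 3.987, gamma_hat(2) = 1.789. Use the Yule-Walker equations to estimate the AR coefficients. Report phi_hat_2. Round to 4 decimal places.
\hat\phi_{2} = -0.1570

The Yule-Walker equations for an AR(p) process read, in matrix form,
  Gamma_p phi = r_p,   with   (Gamma_p)_{ij} = gamma(|i - j|),
                       (r_p)_i = gamma(i),   i,j = 1..p.
Substitute the sample gammas (Toeplitz matrix and right-hand side of size 2):
  Gamma_p = [[6.534, 3.987], [3.987, 6.534]]
  r_p     = [3.987, 1.789]
Written out:
  6.534 phi_1 + 3.987 phi_2 = 3.987
  3.987 phi_1 + 6.534 phi_2 = 1.789
Solve by Cramer's rule:
  det = gamma(0)^2 - gamma(1)^2 = (6.534)^2 - (3.987)^2 = 42.693156 - 15.896169 = 26.796987
  phi_hat_1 = [gamma(1) gamma(0) - gamma(1) gamma(2)] / det = [(3.987)(6.534) - (3.987)(1.789)] / 26.796987 = 18.918315 / 26.796987 = 0.706
  phi_hat_2 = [gamma(0) gamma(2) - gamma(1)^2] / det = [(6.534)(1.789) - (3.987)^2] / 26.796987 = -4.206843 / 26.796987 = -0.157
So phi_hat = [0.7060, -0.1570].
Therefore phi_hat_2 = -0.1570.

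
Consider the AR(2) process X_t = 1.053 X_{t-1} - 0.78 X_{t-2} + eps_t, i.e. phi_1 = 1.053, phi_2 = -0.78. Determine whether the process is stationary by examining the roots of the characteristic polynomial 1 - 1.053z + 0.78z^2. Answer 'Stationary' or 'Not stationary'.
\text{Stationary}

The AR(p) characteristic polynomial is P(z) = 1 - 1.053z + 0.78z^2.
Stationarity requires all roots to lie outside the unit circle, i.e. |z| > 1 for every root.
Set 1 + (-1.053) z + (0.78) z^2 = 0, i.e. a z^2 + b z + c = 0 with a = 0.78, b = -1.053, c = 1.
Discriminant D = b^2 - 4ac = (-1.053)^2 - 4*(0.78)*1 = 1.108809 - (3.12) = -2.011191.
D < 0, so the roots are the complex-conjugate pair z = (-b +/- i sqrt(-D)) / (2a) = 0.675 +/- 0.9091i.
For a conjugate pair |z|^2 = z * conj(z) = (product of roots) = c/a = 1/(0.78) = 1.282051, so |z| = sqrt(1.282051) = 1.1323 for both roots.
Moduli of all roots: 1.1323, 1.1323.
All moduli strictly greater than 1? Yes.
Verdict: Stationary.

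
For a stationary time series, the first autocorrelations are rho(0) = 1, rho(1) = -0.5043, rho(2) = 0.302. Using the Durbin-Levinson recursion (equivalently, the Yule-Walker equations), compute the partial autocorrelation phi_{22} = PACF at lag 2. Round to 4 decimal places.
\phi_{22} = 0.0639

The PACF at lag k is phi_{kk}, the last component of the solution
to the Yule-Walker system G_k phi = r_k where
  (G_k)_{ij} = rho(|i - j|), (r_k)_i = rho(i), i,j = 1..k.
Equivalently, Durbin-Levinson gives phi_{kk} iteratively:
  phi_{11} = rho(1)
  phi_{kk} = [rho(k) - sum_{j=1..k-1} phi_{k-1,j} rho(k-j)]
            / [1 - sum_{j=1..k-1} phi_{k-1,j} rho(j)],
  phi_{k,j} = phi_{k-1,j} - phi_{kk} phi_{k-1,k-j},  j = 1..k-1.
Step k = 1:
  phi_11 = rho(1) = -0.5043.
Step k = 2:
  phi_22 = [rho(2) - phi_11 rho(1)] / [1 - phi_11 rho(1)] = [0.302 - (-0.5043)(-0.5043)] / [1 - (-0.5043)(-0.5043)]
         = 0.04768151 / 0.74568151 = 0.0639.
Therefore phi_{22} = 0.0639.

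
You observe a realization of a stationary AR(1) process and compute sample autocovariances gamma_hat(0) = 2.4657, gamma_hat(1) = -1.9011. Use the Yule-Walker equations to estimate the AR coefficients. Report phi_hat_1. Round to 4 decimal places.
\hat\phi_{1} = -0.7710

The Yule-Walker equations for an AR(p) process read, in matrix form,
  Gamma_p phi = r_p,   with   (Gamma_p)_{ij} = gamma(|i - j|),
                       (r_p)_i = gamma(i),   i,j = 1..p.
Substitute the sample gammas (Toeplitz matrix and right-hand side of size 1):
  Gamma_p = [[2.4657]]
  r_p     = [-1.9011]
With p = 1 this is the single equation gamma(0) phi_1 = gamma(1):
  phi_hat_1 = gamma(1) / gamma(0) = -1.9011 / 2.4657 = -0.7710.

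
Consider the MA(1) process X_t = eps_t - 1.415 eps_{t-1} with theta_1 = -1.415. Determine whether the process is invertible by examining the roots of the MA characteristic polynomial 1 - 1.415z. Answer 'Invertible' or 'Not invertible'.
\text{Not invertible}

The MA(q) characteristic polynomial is P(z) = 1 - 1.415z.
Invertibility requires all roots to lie outside the unit circle, i.e. |z| > 1 for every root.
This is linear in z: 1 + (-1.415) z = 0  =>  z = -1/(-1.415) = 0.706714,  |z| = 0.706714.
Moduli of all roots: 0.7067.
All moduli strictly greater than 1? No.
Verdict: Not invertible.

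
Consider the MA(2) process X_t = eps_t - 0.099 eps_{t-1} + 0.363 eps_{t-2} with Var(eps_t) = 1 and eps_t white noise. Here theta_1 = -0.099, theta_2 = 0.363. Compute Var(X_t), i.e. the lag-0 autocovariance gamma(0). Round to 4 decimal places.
\gamma(0) = 1.1416

For an MA(q) process X_t = eps_t + sum_i theta_i eps_{t-i} with
Var(eps_t) = sigma^2, the variance is
  gamma(0) = sigma^2 * (1 + sum_i theta_i^2).
  sum_i theta_i^2 = (-0.099)^2 + (0.363)^2 = 0.009801 + 0.131769 = 0.14157.
  gamma(0) = 1 * (1 + 0.14157) = 1 * 1.14157 = 1.14157, which rounds to 1.1416.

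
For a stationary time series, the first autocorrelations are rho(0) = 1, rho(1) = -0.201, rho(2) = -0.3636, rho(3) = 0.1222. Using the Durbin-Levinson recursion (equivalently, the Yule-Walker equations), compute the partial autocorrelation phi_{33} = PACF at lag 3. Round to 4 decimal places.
\phi_{33} = -0.0839

The PACF at lag k is phi_{kk}, the last component of the solution
to the Yule-Walker system G_k phi = r_k where
  (G_k)_{ij} = rho(|i - j|), (r_k)_i = rho(i), i,j = 1..k.
Equivalently, Durbin-Levinson gives phi_{kk} iteratively:
  phi_{11} = rho(1)
  phi_{kk} = [rho(k) - sum_{j=1..k-1} phi_{k-1,j} rho(k-j)]
            / [1 - sum_{j=1..k-1} phi_{k-1,j} rho(j)],
  phi_{k,j} = phi_{k-1,j} - phi_{kk} phi_{k-1,k-j},  j = 1..k-1.
Step k = 1:
  phi_11 = rho(1) = -0.201.
Step k = 2:
  phi_22 = [rho(2) - phi_11 rho(1)] / [1 - phi_11 rho(1)] = [-0.3636 - (-0.201)(-0.201)] / [1 - (-0.201)(-0.201)]
         = -0.404001 / 0.959599 = -0.42101.
  Update: phi_21 = phi_11 - phi_22 phi_11 = -0.201 - (-0.42101)(-0.201) = -0.285623.
Step k = 3:
  phi_33 = [rho(3) - phi_21 rho(2) - phi_22 rho(1)] / [1 - phi_21 rho(1) - phi_22 rho(2)]
    numerator   = 0.1222 - (-0.285623)(-0.3636) - (-0.42101)(-0.201) = -0.0662756
    denominator = 1 - (-0.285623)(-0.201) - (-0.42101)(-0.3636) = 0.78951044
  phi_33 = -0.0662756 / 0.78951044 = -0.0839.
Therefore phi_{33} = -0.0839.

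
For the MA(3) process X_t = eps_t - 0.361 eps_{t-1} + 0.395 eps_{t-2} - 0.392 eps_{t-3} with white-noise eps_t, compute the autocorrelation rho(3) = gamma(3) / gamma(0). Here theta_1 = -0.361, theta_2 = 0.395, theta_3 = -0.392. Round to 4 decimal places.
\rho(3) = -0.2722

For an MA(q) process with theta_0 = 1, the autocovariance is
  gamma(k) = sigma^2 * sum_{i=0..q-k} theta_i * theta_{i+k},
and rho(k) = gamma(k) / gamma(0). Sigma^2 cancels.
  numerator   = (1)*(-0.392) = -0.392.
  denominator = (1)^2 + (-0.361)^2 + (0.395)^2 + (-0.392)^2 = 1.44001.
  rho(3) = -0.392 / 1.44001 = -0.2722.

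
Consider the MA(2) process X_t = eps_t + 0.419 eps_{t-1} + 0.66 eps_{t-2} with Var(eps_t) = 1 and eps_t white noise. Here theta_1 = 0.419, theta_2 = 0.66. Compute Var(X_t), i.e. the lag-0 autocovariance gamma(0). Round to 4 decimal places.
\gamma(0) = 1.6112

For an MA(q) process X_t = eps_t + sum_i theta_i eps_{t-i} with
Var(eps_t) = sigma^2, the variance is
  gamma(0) = sigma^2 * (1 + sum_i theta_i^2).
  sum_i theta_i^2 = (0.419)^2 + (0.66)^2 = 0.175561 + 0.4356 = 0.611161.
  gamma(0) = 1 * (1 + 0.611161) = 1 * 1.611161 = 1.611161, which rounds to 1.6112.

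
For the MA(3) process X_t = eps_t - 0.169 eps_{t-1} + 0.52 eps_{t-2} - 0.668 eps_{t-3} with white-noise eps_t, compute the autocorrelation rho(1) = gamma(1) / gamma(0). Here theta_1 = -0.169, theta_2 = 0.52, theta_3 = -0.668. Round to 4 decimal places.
\rho(1) = -0.3462

For an MA(q) process with theta_0 = 1, the autocovariance is
  gamma(k) = sigma^2 * sum_{i=0..q-k} theta_i * theta_{i+k},
and rho(k) = gamma(k) / gamma(0). Sigma^2 cancels.
  numerator   = (1)*(-0.169) + (-0.169)*(0.52) + (0.52)*(-0.668) = -0.60424.
  denominator = (1)^2 + (-0.169)^2 + (0.52)^2 + (-0.668)^2 = 1.745185.
  rho(1) = -0.60424 / 1.745185 = -0.3462.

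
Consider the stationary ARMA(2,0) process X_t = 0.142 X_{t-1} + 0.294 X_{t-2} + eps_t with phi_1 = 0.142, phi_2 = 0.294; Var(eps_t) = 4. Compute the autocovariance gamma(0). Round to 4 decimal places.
\gamma(0) = 4.5631

Multiply the model equation by X_{t-k} and take expectations. With theta_0 = psi_0 = 1 and psi_j the MA(infinity) weights, this gives
  gamma(k) - sum_i phi_i gamma(k-i) = c_k,
  c_k = sigma^2 * sum_{j=k..q} theta_j psi_{j-k}   (c_k = 0 for k > q),
using gamma(-m) = gamma(m).
Pure AR (q = 0): c_0 = sigma^2 = 4, c_k = 0 for k >= 1.
Equations for k = 0, 1, 2 (AR order 2, c_2 = 0):
  (E0) gamma(0) = phi_1 gamma(1) + phi_2 gamma(2) + c_0
  (E1) gamma(1) = phi_1 gamma(0) + phi_2 gamma(1) + c_1
  (E2) gamma(2) = phi_1 gamma(1) + phi_2 gamma(0)
From (E1): gamma(1) = A gamma(0) + B with
  A = phi_1 / (1 - phi_2) = 0.142 / 0.706 = 0.201133,   B = c_1 / (1 - phi_2) = 0 / 0.706 = 0.
Insert (E2) into (E0): gamma(0) (1 - phi_2^2) = phi_1 (1 + phi_2) gamma(1) + c_0.
  phi_1 (1 + phi_2) = (0.142)(1.294) = 0.183748,   1 - phi_2^2 = 0.913564.
Replace gamma(1) by A gamma(0) + B and collect gamma(0):
  gamma(0) [0.913564 - (0.183748)(0.201133)] = c_0 = 4
  gamma(0) * 0.876606 = 4
  gamma(0) = 4 / 0.876606 = 4.563052.
Therefore gamma(0) = 4.5631 (to 4 decimal places).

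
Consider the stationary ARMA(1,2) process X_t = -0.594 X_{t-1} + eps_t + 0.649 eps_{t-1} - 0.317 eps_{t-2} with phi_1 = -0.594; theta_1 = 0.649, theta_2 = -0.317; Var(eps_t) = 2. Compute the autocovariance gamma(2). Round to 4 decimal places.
\gamma(2) = -0.5432

Multiply the model equation by X_{t-k} and take expectations. With theta_0 = psi_0 = 1 and psi_j the MA(infinity) weights, this gives
  gamma(k) - sum_i phi_i gamma(k-i) = c_k,
  c_k = sigma^2 * sum_{j=k..q} theta_j psi_{j-k}   (c_k = 0 for k > q),
using gamma(-m) = gamma(m).
psi-weights needed (psi_j = theta_j + sum_i phi_i psi_{j-i}):
  psi_1 = theta_1 + phi_1 = 0.649 + (-0.594) = 0.055
  psi_2 = theta_2 + phi_1 psi_1 = -0.317 + (-0.594)(0.055) = -0.34967
Right-hand sides:
  c_0 = sigma^2 (1 + theta_1 psi_1 + theta_2 psi_2) = 2 * (1 + (0.649)(0.055) + (-0.317)(-0.34967)) = 2 * 1.14654 = 2.293081
  c_1 = sigma^2 (theta_1 + theta_2 psi_1) = 2 * (0.649 + (-0.317)(0.055)) = 1.26313
  c_2 = sigma^2 theta_2 = 2 * (-0.317) = -0.634
Equations for k = 0 and k = 1 (AR order 1):
  gamma(0) = phi_1 gamma(1) + c_0
  gamma(1) = phi_1 gamma(0) + c_1
Substituting the second into the first: gamma(0) (1 - phi_1^2) = c_0 + phi_1 c_1, so
  gamma(0) = (c_0 + phi_1 c_1) / (1 - phi_1^2) = (2.293081 + (-0.594)(1.26313)) / (1 - (-0.594)^2) = 1.542782 / 0.647164 = 2.383911.
  gamma(1) = phi_1 gamma(0) + c_1 = (-0.594)(2.383911) + (1.26313) = -0.152913.
For k = 2: gamma(2) = phi_1 gamma(1) + c_2
  = (-0.594)(-0.152913) + (-0.634) = -0.543169.
Therefore gamma(2) = -0.5432 (to 4 decimal places).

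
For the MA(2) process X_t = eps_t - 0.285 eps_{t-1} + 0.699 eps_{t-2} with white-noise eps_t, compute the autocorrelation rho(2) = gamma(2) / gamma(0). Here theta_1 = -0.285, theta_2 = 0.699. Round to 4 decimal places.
\rho(2) = 0.4453

For an MA(q) process with theta_0 = 1, the autocovariance is
  gamma(k) = sigma^2 * sum_{i=0..q-k} theta_i * theta_{i+k},
and rho(k) = gamma(k) / gamma(0). Sigma^2 cancels.
  numerator   = (1)*(0.699) = 0.699.
  denominator = (1)^2 + (-0.285)^2 + (0.699)^2 = 1.569826.
  rho(2) = 0.699 / 1.569826 = 0.4453.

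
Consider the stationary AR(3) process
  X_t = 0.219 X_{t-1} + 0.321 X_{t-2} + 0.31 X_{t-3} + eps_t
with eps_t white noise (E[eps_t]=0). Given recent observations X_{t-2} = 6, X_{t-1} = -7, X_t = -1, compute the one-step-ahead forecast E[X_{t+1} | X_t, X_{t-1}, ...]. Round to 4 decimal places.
E[X_{t+1} \mid \mathcal F_t] = -0.6060

For an AR(p) model X_t = c + sum_i phi_i X_{t-i} + eps_t, the
one-step-ahead conditional mean is
  E[X_{t+1} | X_t, ...] = c + sum_i phi_i X_{t+1-i}.
Substitute known values:
  E[X_{t+1} | ...] = (0.219) * (-1) + (0.321) * (-7) + (0.31) * (6)
                   = -0.6060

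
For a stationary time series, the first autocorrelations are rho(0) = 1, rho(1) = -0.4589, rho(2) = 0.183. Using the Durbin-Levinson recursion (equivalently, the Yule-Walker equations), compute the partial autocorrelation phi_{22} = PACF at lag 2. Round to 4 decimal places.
\phi_{22} = -0.0349

The PACF at lag k is phi_{kk}, the last component of the solution
to the Yule-Walker system G_k phi = r_k where
  (G_k)_{ij} = rho(|i - j|), (r_k)_i = rho(i), i,j = 1..k.
Equivalently, Durbin-Levinson gives phi_{kk} iteratively:
  phi_{11} = rho(1)
  phi_{kk} = [rho(k) - sum_{j=1..k-1} phi_{k-1,j} rho(k-j)]
            / [1 - sum_{j=1..k-1} phi_{k-1,j} rho(j)],
  phi_{k,j} = phi_{k-1,j} - phi_{kk} phi_{k-1,k-j},  j = 1..k-1.
Step k = 1:
  phi_11 = rho(1) = -0.4589.
Step k = 2:
  phi_22 = [rho(2) - phi_11 rho(1)] / [1 - phi_11 rho(1)] = [0.183 - (-0.4589)(-0.4589)] / [1 - (-0.4589)(-0.4589)]
         = -0.02758921 / 0.78941079 = -0.0349.
Therefore phi_{22} = -0.0349.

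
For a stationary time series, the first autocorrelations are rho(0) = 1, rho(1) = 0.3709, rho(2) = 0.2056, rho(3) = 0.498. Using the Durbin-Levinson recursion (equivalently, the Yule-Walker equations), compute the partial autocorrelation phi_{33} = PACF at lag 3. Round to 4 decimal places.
\phi_{33} = 0.4650

The PACF at lag k is phi_{kk}, the last component of the solution
to the Yule-Walker system G_k phi = r_k where
  (G_k)_{ij} = rho(|i - j|), (r_k)_i = rho(i), i,j = 1..k.
Equivalently, Durbin-Levinson gives phi_{kk} iteratively:
  phi_{11} = rho(1)
  phi_{kk} = [rho(k) - sum_{j=1..k-1} phi_{k-1,j} rho(k-j)]
            / [1 - sum_{j=1..k-1} phi_{k-1,j} rho(j)],
  phi_{k,j} = phi_{k-1,j} - phi_{kk} phi_{k-1,k-j},  j = 1..k-1.
Step k = 1:
  phi_11 = rho(1) = 0.3709.
Step k = 2:
  phi_22 = [rho(2) - phi_11 rho(1)] / [1 - phi_11 rho(1)] = [0.2056 - (0.3709)(0.3709)] / [1 - (0.3709)(0.3709)]
         = 0.06803319 / 0.86243319 = 0.078885.
  Update: phi_21 = phi_11 - phi_22 phi_11 = 0.3709 - (0.078885)(0.3709) = 0.341641.
Step k = 3:
  phi_33 = [rho(3) - phi_21 rho(2) - phi_22 rho(1)] / [1 - phi_21 rho(1) - phi_22 rho(2)]
    numerator   = 0.498 - (0.341641)(0.2056) - (0.078885)(0.3709) = 0.3985
    denominator = 1 - (0.341641)(0.3709) - (0.078885)(0.2056) = 0.85706638
  phi_33 = 0.3985 / 0.85706638 = 0.465.
Therefore phi_{33} = 0.4650.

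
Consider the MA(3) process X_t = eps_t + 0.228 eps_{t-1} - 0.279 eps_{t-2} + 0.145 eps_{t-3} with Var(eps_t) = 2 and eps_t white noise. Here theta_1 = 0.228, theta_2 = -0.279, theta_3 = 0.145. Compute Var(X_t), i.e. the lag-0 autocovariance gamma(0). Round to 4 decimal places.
\gamma(0) = 2.3017

For an MA(q) process X_t = eps_t + sum_i theta_i eps_{t-i} with
Var(eps_t) = sigma^2, the variance is
  gamma(0) = sigma^2 * (1 + sum_i theta_i^2).
  sum_i theta_i^2 = (0.228)^2 + (-0.279)^2 + (0.145)^2 = 0.051984 + 0.077841 + 0.021025 = 0.15085.
  gamma(0) = 2 * (1 + 0.15085) = 2 * 1.15085 = 2.3017.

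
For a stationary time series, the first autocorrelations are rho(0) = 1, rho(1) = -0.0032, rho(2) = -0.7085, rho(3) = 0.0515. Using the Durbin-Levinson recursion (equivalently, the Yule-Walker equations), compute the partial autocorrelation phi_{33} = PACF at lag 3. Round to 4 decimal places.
\phi_{33} = 0.0911

The PACF at lag k is phi_{kk}, the last component of the solution
to the Yule-Walker system G_k phi = r_k where
  (G_k)_{ij} = rho(|i - j|), (r_k)_i = rho(i), i,j = 1..k.
Equivalently, Durbin-Levinson gives phi_{kk} iteratively:
  phi_{11} = rho(1)
  phi_{kk} = [rho(k) - sum_{j=1..k-1} phi_{k-1,j} rho(k-j)]
            / [1 - sum_{j=1..k-1} phi_{k-1,j} rho(j)],
  phi_{k,j} = phi_{k-1,j} - phi_{kk} phi_{k-1,k-j},  j = 1..k-1.
Step k = 1:
  phi_11 = rho(1) = -0.0032.
Step k = 2:
  phi_22 = [rho(2) - phi_11 rho(1)] / [1 - phi_11 rho(1)] = [-0.7085 - (-0.0032)(-0.0032)] / [1 - (-0.0032)(-0.0032)]
         = -0.70851024 / 0.99998976 = -0.708517.
  Update: phi_21 = phi_11 - phi_22 phi_11 = -0.0032 - (-0.708517)(-0.0032) = -0.005467.
Step k = 3:
  phi_33 = [rho(3) - phi_21 rho(2) - phi_22 rho(1)] / [1 - phi_21 rho(1) - phi_22 rho(2)]
    numerator   = 0.0515 - (-0.005467)(-0.7085) - (-0.708517)(-0.0032) = 0.04535919
    denominator = 1 - (-0.005467)(-0.0032) - (-0.708517)(-0.7085) = 0.49799786
  phi_33 = 0.04535919 / 0.49799786 = 0.0911.
Therefore phi_{33} = 0.0911.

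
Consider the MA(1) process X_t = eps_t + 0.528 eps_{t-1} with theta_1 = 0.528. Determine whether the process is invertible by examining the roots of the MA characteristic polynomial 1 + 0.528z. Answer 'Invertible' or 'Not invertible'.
\text{Invertible}

The MA(q) characteristic polynomial is P(z) = 1 + 0.528z.
Invertibility requires all roots to lie outside the unit circle, i.e. |z| > 1 for every root.
This is linear in z: 1 + (0.528) z = 0  =>  z = -1/(0.528) = -1.893939,  |z| = 1.893939.
Moduli of all roots: 1.8939.
All moduli strictly greater than 1? Yes.
Verdict: Invertible.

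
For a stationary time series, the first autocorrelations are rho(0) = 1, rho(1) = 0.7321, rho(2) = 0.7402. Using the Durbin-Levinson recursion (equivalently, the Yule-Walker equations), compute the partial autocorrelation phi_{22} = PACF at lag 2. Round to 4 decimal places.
\phi_{22} = 0.4401

The PACF at lag k is phi_{kk}, the last component of the solution
to the Yule-Walker system G_k phi = r_k where
  (G_k)_{ij} = rho(|i - j|), (r_k)_i = rho(i), i,j = 1..k.
Equivalently, Durbin-Levinson gives phi_{kk} iteratively:
  phi_{11} = rho(1)
  phi_{kk} = [rho(k) - sum_{j=1..k-1} phi_{k-1,j} rho(k-j)]
            / [1 - sum_{j=1..k-1} phi_{k-1,j} rho(j)],
  phi_{k,j} = phi_{k-1,j} - phi_{kk} phi_{k-1,k-j},  j = 1..k-1.
Step k = 1:
  phi_11 = rho(1) = 0.7321.
Step k = 2:
  phi_22 = [rho(2) - phi_11 rho(1)] / [1 - phi_11 rho(1)] = [0.7402 - (0.7321)(0.7321)] / [1 - (0.7321)(0.7321)]
         = 0.20422959 / 0.46402959 = 0.4401.
Therefore phi_{22} = 0.4401.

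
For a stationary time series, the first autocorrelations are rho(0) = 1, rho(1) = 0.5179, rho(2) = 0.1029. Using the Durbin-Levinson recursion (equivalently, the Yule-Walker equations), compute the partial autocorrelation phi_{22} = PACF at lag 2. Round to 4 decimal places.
\phi_{22} = -0.2259

The PACF at lag k is phi_{kk}, the last component of the solution
to the Yule-Walker system G_k phi = r_k where
  (G_k)_{ij} = rho(|i - j|), (r_k)_i = rho(i), i,j = 1..k.
Equivalently, Durbin-Levinson gives phi_{kk} iteratively:
  phi_{11} = rho(1)
  phi_{kk} = [rho(k) - sum_{j=1..k-1} phi_{k-1,j} rho(k-j)]
            / [1 - sum_{j=1..k-1} phi_{k-1,j} rho(j)],
  phi_{k,j} = phi_{k-1,j} - phi_{kk} phi_{k-1,k-j},  j = 1..k-1.
Step k = 1:
  phi_11 = rho(1) = 0.5179.
Step k = 2:
  phi_22 = [rho(2) - phi_11 rho(1)] / [1 - phi_11 rho(1)] = [0.1029 - (0.5179)(0.5179)] / [1 - (0.5179)(0.5179)]
         = -0.16532041 / 0.73177959 = -0.2259.
Therefore phi_{22} = -0.2259.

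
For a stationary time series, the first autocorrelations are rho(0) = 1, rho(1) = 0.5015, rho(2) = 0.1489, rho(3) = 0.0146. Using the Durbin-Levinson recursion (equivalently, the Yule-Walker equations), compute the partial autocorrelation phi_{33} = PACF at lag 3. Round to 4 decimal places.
\phi_{33} = -0.0021

The PACF at lag k is phi_{kk}, the last component of the solution
to the Yule-Walker system G_k phi = r_k where
  (G_k)_{ij} = rho(|i - j|), (r_k)_i = rho(i), i,j = 1..k.
Equivalently, Durbin-Levinson gives phi_{kk} iteratively:
  phi_{11} = rho(1)
  phi_{kk} = [rho(k) - sum_{j=1..k-1} phi_{k-1,j} rho(k-j)]
            / [1 - sum_{j=1..k-1} phi_{k-1,j} rho(j)],
  phi_{k,j} = phi_{k-1,j} - phi_{kk} phi_{k-1,k-j},  j = 1..k-1.
Step k = 1:
  phi_11 = rho(1) = 0.5015.
Step k = 2:
  phi_22 = [rho(2) - phi_11 rho(1)] / [1 - phi_11 rho(1)] = [0.1489 - (0.5015)(0.5015)] / [1 - (0.5015)(0.5015)]
         = -0.10260225 / 0.74849775 = -0.137078.
  Update: phi_21 = phi_11 - phi_22 phi_11 = 0.5015 - (-0.137078)(0.5015) = 0.570244.
Step k = 3:
  phi_33 = [rho(3) - phi_21 rho(2) - phi_22 rho(1)] / [1 - phi_21 rho(1) - phi_22 rho(2)]
    numerator   = 0.0146 - (0.570244)(0.1489) - (-0.137078)(0.5015) = -0.00156499
    denominator = 1 - (0.570244)(0.5015) - (-0.137078)(0.1489) = 0.73443328
  phi_33 = -0.00156499 / 0.73443328 = -0.0021.
Therefore phi_{33} = -0.0021.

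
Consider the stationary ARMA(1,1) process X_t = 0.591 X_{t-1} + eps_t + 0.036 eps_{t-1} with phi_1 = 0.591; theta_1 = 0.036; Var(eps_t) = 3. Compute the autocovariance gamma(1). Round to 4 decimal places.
\gamma(1) = 2.9522

Multiply the model equation by X_{t-k} and take expectations. With theta_0 = psi_0 = 1 and psi_j the MA(infinity) weights, this gives
  gamma(k) - sum_i phi_i gamma(k-i) = c_k,
  c_k = sigma^2 * sum_{j=k..q} theta_j psi_{j-k}   (c_k = 0 for k > q),
using gamma(-m) = gamma(m).
psi-weights needed (psi_j = theta_j + sum_i phi_i psi_{j-i}):
  psi_1 = theta_1 + phi_1 = 0.036 + (0.591) = 0.627
Right-hand sides:
  c_0 = sigma^2 (1 + theta_1 psi_1) = 3 * (1 + (0.036)(0.627)) = 3 * 1.022572 = 3.067716
  c_1 = sigma^2 theta_1 = 3 * (0.036) = 0.108
  c_2 = 0
Equations for k = 0 and k = 1 (AR order 1):
  gamma(0) = phi_1 gamma(1) + c_0
  gamma(1) = phi_1 gamma(0) + c_1
Substituting the second into the first: gamma(0) (1 - phi_1^2) = c_0 + phi_1 c_1, so
  gamma(0) = (c_0 + phi_1 c_1) / (1 - phi_1^2) = (3.067716 + (0.591)(0.108)) / (1 - (0.591)^2) = 3.131544 / 0.650719 = 4.812437.
  gamma(1) = phi_1 gamma(0) + c_1 = (0.591)(4.812437) + (0.108) = 2.95215.
Therefore gamma(1) = 2.9522 (to 4 decimal places).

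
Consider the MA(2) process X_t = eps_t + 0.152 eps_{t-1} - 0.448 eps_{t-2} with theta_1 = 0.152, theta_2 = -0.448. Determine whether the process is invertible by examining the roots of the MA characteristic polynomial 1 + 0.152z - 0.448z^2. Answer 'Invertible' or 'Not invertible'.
\text{Invertible}

The MA(q) characteristic polynomial is P(z) = 1 + 0.152z - 0.448z^2.
Invertibility requires all roots to lie outside the unit circle, i.e. |z| > 1 for every root.
Set 1 + (0.152) z + (-0.448) z^2 = 0, i.e. a z^2 + b z + c = 0 with a = -0.448, b = 0.152, c = 1.
Discriminant D = b^2 - 4ac = (0.152)^2 - 4*(-0.448)*1 = 0.023104 - (-1.792) = 1.815104.
D >= 0, so the roots are real: z = (-b +/- sqrt(D)) / (2a) = (-0.152 +/- 1.347258) / (-0.896).
  z_1 = (-0.152 + 1.347258) / (-0.896) = -1.334,   |z_1| = 1.334.
  z_2 = (-0.152 - 1.347258) / (-0.896) = 1.6733,   |z_2| = 1.6733.
Moduli of all roots: 1.3340, 1.6733.
All moduli strictly greater than 1? Yes.
Verdict: Invertible.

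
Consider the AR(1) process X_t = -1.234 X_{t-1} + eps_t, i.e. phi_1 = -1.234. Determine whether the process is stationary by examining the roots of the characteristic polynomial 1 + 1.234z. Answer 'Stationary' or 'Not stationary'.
\text{Not stationary}

The AR(p) characteristic polynomial is P(z) = 1 + 1.234z.
Stationarity requires all roots to lie outside the unit circle, i.e. |z| > 1 for every root.
This is linear in z: 1 + (1.234) z = 0  =>  z = -1/(1.234) = -0.810373,  |z| = 0.810373.
Moduli of all roots: 0.8104.
All moduli strictly greater than 1? No.
Verdict: Not stationary.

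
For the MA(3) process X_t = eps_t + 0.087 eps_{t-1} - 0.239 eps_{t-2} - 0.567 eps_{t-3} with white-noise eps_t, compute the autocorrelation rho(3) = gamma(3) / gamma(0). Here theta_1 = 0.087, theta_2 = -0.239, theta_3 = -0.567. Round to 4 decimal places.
\rho(3) = -0.4090

For an MA(q) process with theta_0 = 1, the autocovariance is
  gamma(k) = sigma^2 * sum_{i=0..q-k} theta_i * theta_{i+k},
and rho(k) = gamma(k) / gamma(0). Sigma^2 cancels.
  numerator   = (1)*(-0.567) = -0.567.
  denominator = (1)^2 + (0.087)^2 + (-0.239)^2 + (-0.567)^2 = 1.386179.
  rho(3) = -0.567 / 1.386179 = -0.4090.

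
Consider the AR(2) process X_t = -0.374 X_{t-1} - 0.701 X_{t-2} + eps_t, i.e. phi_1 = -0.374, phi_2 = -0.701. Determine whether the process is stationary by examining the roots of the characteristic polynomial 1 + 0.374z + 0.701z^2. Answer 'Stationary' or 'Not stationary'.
\text{Stationary}

The AR(p) characteristic polynomial is P(z) = 1 + 0.374z + 0.701z^2.
Stationarity requires all roots to lie outside the unit circle, i.e. |z| > 1 for every root.
Set 1 + (0.374) z + (0.701) z^2 = 0, i.e. a z^2 + b z + c = 0 with a = 0.701, b = 0.374, c = 1.
Discriminant D = b^2 - 4ac = (0.374)^2 - 4*(0.701)*1 = 0.139876 - (2.804) = -2.664124.
D < 0, so the roots are the complex-conjugate pair z = (-b +/- i sqrt(-D)) / (2a) = -0.2668 +/- 1.1642i.
For a conjugate pair |z|^2 = z * conj(z) = (product of roots) = c/a = 1/(0.701) = 1.426534, so |z| = sqrt(1.426534) = 1.1944 for both roots.
Moduli of all roots: 1.1944, 1.1944.
All moduli strictly greater than 1? Yes.
Verdict: Stationary.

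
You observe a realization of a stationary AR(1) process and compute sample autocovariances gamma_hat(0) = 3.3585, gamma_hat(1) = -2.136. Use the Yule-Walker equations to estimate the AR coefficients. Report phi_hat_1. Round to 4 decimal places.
\hat\phi_{1} = -0.6360

The Yule-Walker equations for an AR(p) process read, in matrix form,
  Gamma_p phi = r_p,   with   (Gamma_p)_{ij} = gamma(|i - j|),
                       (r_p)_i = gamma(i),   i,j = 1..p.
Substitute the sample gammas (Toeplitz matrix and right-hand side of size 1):
  Gamma_p = [[3.3585]]
  r_p     = [-2.136]
With p = 1 this is the single equation gamma(0) phi_1 = gamma(1):
  phi_hat_1 = gamma(1) / gamma(0) = -2.136 / 3.3585 = -0.6360.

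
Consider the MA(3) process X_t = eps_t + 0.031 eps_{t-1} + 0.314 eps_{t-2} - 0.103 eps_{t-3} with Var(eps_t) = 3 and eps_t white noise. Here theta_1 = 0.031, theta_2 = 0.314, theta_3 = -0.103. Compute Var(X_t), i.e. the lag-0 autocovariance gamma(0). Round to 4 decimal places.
\gamma(0) = 3.3305

For an MA(q) process X_t = eps_t + sum_i theta_i eps_{t-i} with
Var(eps_t) = sigma^2, the variance is
  gamma(0) = sigma^2 * (1 + sum_i theta_i^2).
  sum_i theta_i^2 = (0.031)^2 + (0.314)^2 + (-0.103)^2 = 0.000961 + 0.098596 + 0.010609 = 0.110166.
  gamma(0) = 3 * (1 + 0.110166) = 3 * 1.110166 = 3.330498, which rounds to 3.3305.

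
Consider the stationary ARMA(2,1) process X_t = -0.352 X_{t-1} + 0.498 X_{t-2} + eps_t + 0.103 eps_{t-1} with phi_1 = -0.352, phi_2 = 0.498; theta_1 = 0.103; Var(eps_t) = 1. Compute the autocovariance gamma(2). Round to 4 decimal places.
\gamma(2) = 1.6155

Multiply the model equation by X_{t-k} and take expectations. With theta_0 = psi_0 = 1 and psi_j the MA(infinity) weights, this gives
  gamma(k) - sum_i phi_i gamma(k-i) = c_k,
  c_k = sigma^2 * sum_{j=k..q} theta_j psi_{j-k}   (c_k = 0 for k > q),
using gamma(-m) = gamma(m).
psi-weights needed (psi_j = theta_j + sum_i phi_i psi_{j-i}):
  psi_1 = theta_1 + phi_1 = 0.103 + (-0.352) = -0.249
Right-hand sides:
  c_0 = sigma^2 (1 + theta_1 psi_1) = 1 * (1 + (0.103)(-0.249)) = 1 * 0.974353 = 0.974353
  c_1 = sigma^2 theta_1 = 1 * (0.103) = 0.103
  c_2 = 0
Equations for k = 0, 1, 2 (AR order 2, c_2 = 0):
  (E0) gamma(0) = phi_1 gamma(1) + phi_2 gamma(2) + c_0
  (E1) gamma(1) = phi_1 gamma(0) + phi_2 gamma(1) + c_1
  (E2) gamma(2) = phi_1 gamma(1) + phi_2 gamma(0)
From (E1): gamma(1) = A gamma(0) + B with
  A = phi_1 / (1 - phi_2) = -0.352 / 0.502 = -0.701195,   B = c_1 / (1 - phi_2) = 0.103 / 0.502 = 0.205179.
Insert (E2) into (E0): gamma(0) (1 - phi_2^2) = phi_1 (1 + phi_2) gamma(1) + c_0.
  phi_1 (1 + phi_2) = (-0.352)(1.498) = -0.527296,   1 - phi_2^2 = 0.751996.
Replace gamma(1) by A gamma(0) + B and collect gamma(0):
  gamma(0) [0.751996 - (-0.527296)(-0.701195)] = (-0.527296)(0.205179) + 0.974353
  gamma(0) * 0.382259 = 0.866163
  gamma(0) = 0.866163 / 0.382259 = 2.265908.
  gamma(1) = A gamma(0) + B = (-0.701195)(2.265908) + (0.205179) = -1.383665.
  gamma(2) = phi_1 gamma(1) + phi_2 gamma(0) = (-0.352)(-1.383665) + (0.498)(2.265908) = 1.615472.
Therefore gamma(2) = 1.6155 (to 4 decimal places).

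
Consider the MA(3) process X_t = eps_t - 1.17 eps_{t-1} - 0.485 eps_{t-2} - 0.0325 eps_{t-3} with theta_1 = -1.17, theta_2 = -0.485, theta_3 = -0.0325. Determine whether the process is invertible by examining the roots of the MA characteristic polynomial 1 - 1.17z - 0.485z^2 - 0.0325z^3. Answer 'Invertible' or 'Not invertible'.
\text{Not invertible}

The MA(q) characteristic polynomial is P(z) = 1 - 1.17z - 0.485z^2 - 0.0325z^3.
Invertibility requires all roots to lie outside the unit circle, i.e. |z| > 1 for every root.
Degree 3: look for a simple real root z0 first, then factor out (1 - z/z0) and solve the remaining quadratic.
Testing z0 = -4: P(-4) = 1 + (-1.17)(-4) + (-0.485)(-4)^2 + (-0.0325)(-4)^3
  = 1 + (4.68) + (-7.76) + (2.08) = 0.  So z_0 = -4 is a root, |z_0| = 4.
Divide out the factor (1 + 0.25 z) = (1 - z/z0) (since 1/z0 = -0.25):
  P(z) = (1 + 0.25 z)(1 + (-1.42) z + (-0.13) z^2)
  [check: z-coef -1.42 - (-0.25) = -1.17; z^2-coef -0.13 - (-0.25)(-1.42) = -0.485; z^3-coef -(-0.25)(-0.13) = -0.0325.]
Remaining roots from the quadratic factor 1 + (-1.42) z + (-0.13) z^2:
  Set 1 + (-1.42) z + (-0.13) z^2 = 0, i.e. a z^2 + b z + c = 0 with a = -0.13, b = -1.42, c = 1.
  Discriminant D = b^2 - 4ac = (-1.42)^2 - 4*(-0.13)*1 = 2.0164 - (-0.52) = 2.5364.
  D >= 0, so the roots are real: z = (-b +/- sqrt(D)) / (2a) = (1.42 +/- 1.592608) / (-0.26).
    z_1 = (1.42 + 1.592608) / (-0.26) = -11.587,   |z_1| = 11.587.
    z_2 = (1.42 - 1.592608) / (-0.26) = 0.6639,   |z_2| = 0.6639.
Moduli of all roots: 4.0000, 11.5870, 0.6639.
All moduli strictly greater than 1? No.
Verdict: Not invertible.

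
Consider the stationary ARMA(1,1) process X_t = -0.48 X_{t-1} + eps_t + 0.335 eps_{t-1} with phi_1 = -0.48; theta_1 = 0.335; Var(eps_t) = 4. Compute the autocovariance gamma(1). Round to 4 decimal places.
\gamma(1) = -0.6325

Multiply the model equation by X_{t-k} and take expectations. With theta_0 = psi_0 = 1 and psi_j the MA(infinity) weights, this gives
  gamma(k) - sum_i phi_i gamma(k-i) = c_k,
  c_k = sigma^2 * sum_{j=k..q} theta_j psi_{j-k}   (c_k = 0 for k > q),
using gamma(-m) = gamma(m).
psi-weights needed (psi_j = theta_j + sum_i phi_i psi_{j-i}):
  psi_1 = theta_1 + phi_1 = 0.335 + (-0.48) = -0.145
Right-hand sides:
  c_0 = sigma^2 (1 + theta_1 psi_1) = 4 * (1 + (0.335)(-0.145)) = 4 * 0.951425 = 3.8057
  c_1 = sigma^2 theta_1 = 4 * (0.335) = 1.34
  c_2 = 0
Equations for k = 0 and k = 1 (AR order 1):
  gamma(0) = phi_1 gamma(1) + c_0
  gamma(1) = phi_1 gamma(0) + c_1
Substituting the second into the first: gamma(0) (1 - phi_1^2) = c_0 + phi_1 c_1, so
  gamma(0) = (c_0 + phi_1 c_1) / (1 - phi_1^2) = (3.8057 + (-0.48)(1.34)) / (1 - (-0.48)^2) = 3.1625 / 0.7696 = 4.109278.
  gamma(1) = phi_1 gamma(0) + c_1 = (-0.48)(4.109278) + (1.34) = -0.632453.
Therefore gamma(1) = -0.6325 (to 4 decimal places).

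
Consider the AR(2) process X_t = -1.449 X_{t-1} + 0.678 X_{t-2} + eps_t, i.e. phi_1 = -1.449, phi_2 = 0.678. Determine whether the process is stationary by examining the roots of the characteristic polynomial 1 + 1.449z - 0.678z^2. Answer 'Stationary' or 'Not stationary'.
\text{Not stationary}

The AR(p) characteristic polynomial is P(z) = 1 + 1.449z - 0.678z^2.
Stationarity requires all roots to lie outside the unit circle, i.e. |z| > 1 for every root.
Set 1 + (1.449) z + (-0.678) z^2 = 0, i.e. a z^2 + b z + c = 0 with a = -0.678, b = 1.449, c = 1.
Discriminant D = b^2 - 4ac = (1.449)^2 - 4*(-0.678)*1 = 2.099601 - (-2.712) = 4.811601.
D >= 0, so the roots are real: z = (-b +/- sqrt(D)) / (2a) = (-1.449 +/- 2.193536) / (-1.356).
  z_1 = (-1.449 + 2.193536) / (-1.356) = -0.5491,   |z_1| = 0.5491.
  z_2 = (-1.449 - 2.193536) / (-1.356) = 2.6862,   |z_2| = 2.6862.
Moduli of all roots: 0.5491, 2.6862.
All moduli strictly greater than 1? No.
Verdict: Not stationary.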